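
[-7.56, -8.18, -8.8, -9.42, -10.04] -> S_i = -7.56 + -0.62*i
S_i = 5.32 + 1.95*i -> [5.32, 7.27, 9.22, 11.17, 13.12]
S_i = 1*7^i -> [1, 7, 49, 343, 2401]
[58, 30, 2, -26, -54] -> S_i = 58 + -28*i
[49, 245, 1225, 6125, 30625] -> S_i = 49*5^i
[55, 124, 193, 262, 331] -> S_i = 55 + 69*i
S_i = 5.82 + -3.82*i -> [5.82, 2.0, -1.82, -5.64, -9.46]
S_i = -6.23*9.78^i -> [-6.23, -60.93, -595.89, -5827.8, -56995.88]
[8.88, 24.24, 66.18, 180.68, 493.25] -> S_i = 8.88*2.73^i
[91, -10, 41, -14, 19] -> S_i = Random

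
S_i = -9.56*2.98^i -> [-9.56, -28.49, -84.9, -252.99, -753.92]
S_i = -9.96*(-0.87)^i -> [-9.96, 8.67, -7.54, 6.56, -5.71]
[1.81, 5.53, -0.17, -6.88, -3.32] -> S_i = Random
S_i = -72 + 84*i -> [-72, 12, 96, 180, 264]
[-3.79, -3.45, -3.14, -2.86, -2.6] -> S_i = -3.79*0.91^i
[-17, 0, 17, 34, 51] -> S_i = -17 + 17*i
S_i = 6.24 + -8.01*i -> [6.24, -1.77, -9.78, -17.79, -25.8]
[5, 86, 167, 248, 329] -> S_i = 5 + 81*i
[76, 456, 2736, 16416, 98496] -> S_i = 76*6^i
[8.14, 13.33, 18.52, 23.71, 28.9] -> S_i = 8.14 + 5.19*i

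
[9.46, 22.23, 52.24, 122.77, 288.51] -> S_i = 9.46*2.35^i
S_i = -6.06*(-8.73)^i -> [-6.06, 52.9, -461.85, 4031.95, -35198.94]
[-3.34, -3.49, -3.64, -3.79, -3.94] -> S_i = -3.34 + -0.15*i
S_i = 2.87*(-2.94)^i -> [2.87, -8.44, 24.81, -72.93, 214.42]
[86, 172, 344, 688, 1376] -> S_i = 86*2^i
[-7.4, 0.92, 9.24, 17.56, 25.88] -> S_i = -7.40 + 8.32*i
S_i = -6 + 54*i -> [-6, 48, 102, 156, 210]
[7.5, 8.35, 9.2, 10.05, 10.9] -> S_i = 7.50 + 0.85*i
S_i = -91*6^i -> [-91, -546, -3276, -19656, -117936]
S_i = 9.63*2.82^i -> [9.63, 27.16, 76.58, 215.96, 609.01]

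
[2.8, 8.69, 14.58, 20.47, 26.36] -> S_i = 2.80 + 5.89*i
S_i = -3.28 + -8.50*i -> [-3.28, -11.78, -20.28, -28.78, -37.28]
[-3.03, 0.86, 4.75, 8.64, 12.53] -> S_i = -3.03 + 3.89*i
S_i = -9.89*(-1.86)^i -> [-9.89, 18.4, -34.22, 63.64, -118.37]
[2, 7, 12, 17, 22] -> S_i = 2 + 5*i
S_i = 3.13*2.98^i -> [3.13, 9.33, 27.8, 82.83, 246.84]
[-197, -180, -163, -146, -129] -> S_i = -197 + 17*i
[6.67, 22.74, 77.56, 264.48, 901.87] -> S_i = 6.67*3.41^i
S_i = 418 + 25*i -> [418, 443, 468, 493, 518]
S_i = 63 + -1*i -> [63, 62, 61, 60, 59]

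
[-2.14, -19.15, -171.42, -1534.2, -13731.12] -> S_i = -2.14*8.95^i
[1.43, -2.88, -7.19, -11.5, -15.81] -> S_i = 1.43 + -4.31*i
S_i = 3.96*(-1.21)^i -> [3.96, -4.79, 5.8, -7.02, 8.49]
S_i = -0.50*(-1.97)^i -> [-0.5, 0.98, -1.94, 3.82, -7.53]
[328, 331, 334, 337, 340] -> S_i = 328 + 3*i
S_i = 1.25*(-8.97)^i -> [1.25, -11.21, 100.58, -902.17, 8092.45]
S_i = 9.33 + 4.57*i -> [9.33, 13.9, 18.47, 23.04, 27.61]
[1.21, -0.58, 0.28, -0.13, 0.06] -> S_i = 1.21*(-0.48)^i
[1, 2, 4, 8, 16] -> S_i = 1*2^i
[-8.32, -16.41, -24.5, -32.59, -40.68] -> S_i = -8.32 + -8.09*i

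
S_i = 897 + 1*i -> [897, 898, 899, 900, 901]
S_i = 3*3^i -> [3, 9, 27, 81, 243]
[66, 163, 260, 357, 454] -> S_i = 66 + 97*i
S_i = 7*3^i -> [7, 21, 63, 189, 567]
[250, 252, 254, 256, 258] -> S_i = 250 + 2*i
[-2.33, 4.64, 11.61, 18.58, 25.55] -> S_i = -2.33 + 6.97*i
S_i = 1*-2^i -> [1, -2, 4, -8, 16]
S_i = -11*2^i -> [-11, -22, -44, -88, -176]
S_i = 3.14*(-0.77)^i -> [3.14, -2.42, 1.86, -1.43, 1.1]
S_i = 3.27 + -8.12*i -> [3.27, -4.85, -12.97, -21.09, -29.21]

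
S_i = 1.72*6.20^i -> [1.72, 10.66, 66.12, 409.92, 2541.53]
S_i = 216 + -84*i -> [216, 132, 48, -36, -120]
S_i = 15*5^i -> [15, 75, 375, 1875, 9375]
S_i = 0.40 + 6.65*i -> [0.4, 7.05, 13.7, 20.35, 27.0]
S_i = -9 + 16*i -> [-9, 7, 23, 39, 55]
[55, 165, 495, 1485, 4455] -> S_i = 55*3^i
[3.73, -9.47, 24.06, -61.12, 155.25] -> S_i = 3.73*(-2.54)^i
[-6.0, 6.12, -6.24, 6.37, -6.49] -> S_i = -6.00*(-1.02)^i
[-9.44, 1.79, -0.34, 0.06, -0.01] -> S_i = -9.44*(-0.19)^i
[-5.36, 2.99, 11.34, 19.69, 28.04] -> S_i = -5.36 + 8.35*i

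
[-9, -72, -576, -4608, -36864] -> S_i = -9*8^i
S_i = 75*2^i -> [75, 150, 300, 600, 1200]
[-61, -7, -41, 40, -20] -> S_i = Random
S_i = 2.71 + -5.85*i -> [2.71, -3.14, -8.99, -14.84, -20.69]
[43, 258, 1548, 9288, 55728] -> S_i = 43*6^i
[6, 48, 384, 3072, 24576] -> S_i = 6*8^i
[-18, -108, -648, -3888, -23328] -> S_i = -18*6^i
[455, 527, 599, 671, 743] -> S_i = 455 + 72*i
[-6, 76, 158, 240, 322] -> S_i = -6 + 82*i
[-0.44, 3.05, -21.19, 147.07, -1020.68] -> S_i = -0.44*(-6.94)^i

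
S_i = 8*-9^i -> [8, -72, 648, -5832, 52488]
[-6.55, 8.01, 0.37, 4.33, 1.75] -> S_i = Random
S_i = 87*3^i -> [87, 261, 783, 2349, 7047]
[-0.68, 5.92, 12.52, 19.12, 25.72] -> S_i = -0.68 + 6.60*i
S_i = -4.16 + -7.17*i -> [-4.16, -11.33, -18.5, -25.67, -32.84]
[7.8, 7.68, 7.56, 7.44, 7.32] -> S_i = 7.80 + -0.12*i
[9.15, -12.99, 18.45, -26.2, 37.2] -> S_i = 9.15*(-1.42)^i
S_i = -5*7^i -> [-5, -35, -245, -1715, -12005]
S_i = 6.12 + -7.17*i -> [6.12, -1.05, -8.22, -15.39, -22.56]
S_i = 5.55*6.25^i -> [5.55, 34.69, 216.8, 1354.98, 8468.63]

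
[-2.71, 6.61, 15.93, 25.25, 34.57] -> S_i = -2.71 + 9.32*i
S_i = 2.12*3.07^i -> [2.12, 6.51, 19.98, 61.34, 188.32]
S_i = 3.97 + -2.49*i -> [3.97, 1.48, -1.01, -3.5, -5.99]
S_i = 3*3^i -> [3, 9, 27, 81, 243]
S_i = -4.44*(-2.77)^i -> [-4.44, 12.3, -34.07, 94.37, -261.4]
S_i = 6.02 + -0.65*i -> [6.02, 5.37, 4.72, 4.07, 3.42]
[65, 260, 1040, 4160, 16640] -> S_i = 65*4^i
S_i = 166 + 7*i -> [166, 173, 180, 187, 194]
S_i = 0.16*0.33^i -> [0.16, 0.05, 0.02, 0.01, 0.0]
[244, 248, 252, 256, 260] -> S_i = 244 + 4*i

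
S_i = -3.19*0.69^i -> [-3.19, -2.2, -1.52, -1.05, -0.72]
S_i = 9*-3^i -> [9, -27, 81, -243, 729]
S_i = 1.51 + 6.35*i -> [1.51, 7.86, 14.21, 20.56, 26.91]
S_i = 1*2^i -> [1, 2, 4, 8, 16]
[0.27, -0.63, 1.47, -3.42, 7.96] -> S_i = 0.27*(-2.33)^i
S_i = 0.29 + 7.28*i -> [0.29, 7.57, 14.85, 22.13, 29.41]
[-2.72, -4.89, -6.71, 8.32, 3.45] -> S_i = Random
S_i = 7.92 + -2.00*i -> [7.92, 5.92, 3.92, 1.92, -0.08]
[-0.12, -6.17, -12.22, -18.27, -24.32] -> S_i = -0.12 + -6.05*i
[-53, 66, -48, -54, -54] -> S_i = Random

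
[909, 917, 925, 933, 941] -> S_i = 909 + 8*i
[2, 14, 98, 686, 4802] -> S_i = 2*7^i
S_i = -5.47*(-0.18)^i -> [-5.47, 0.98, -0.18, 0.03, -0.01]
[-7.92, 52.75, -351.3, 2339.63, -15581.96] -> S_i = -7.92*(-6.66)^i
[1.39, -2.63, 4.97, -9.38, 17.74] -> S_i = 1.39*(-1.89)^i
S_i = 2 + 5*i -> [2, 7, 12, 17, 22]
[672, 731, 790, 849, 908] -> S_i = 672 + 59*i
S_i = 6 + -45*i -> [6, -39, -84, -129, -174]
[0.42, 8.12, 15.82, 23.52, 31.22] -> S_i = 0.42 + 7.70*i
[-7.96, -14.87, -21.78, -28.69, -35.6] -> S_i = -7.96 + -6.91*i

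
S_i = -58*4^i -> [-58, -232, -928, -3712, -14848]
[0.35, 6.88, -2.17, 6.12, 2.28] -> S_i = Random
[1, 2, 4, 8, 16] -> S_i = 1*2^i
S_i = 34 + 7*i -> [34, 41, 48, 55, 62]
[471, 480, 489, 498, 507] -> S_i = 471 + 9*i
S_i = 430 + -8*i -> [430, 422, 414, 406, 398]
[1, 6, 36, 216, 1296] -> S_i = 1*6^i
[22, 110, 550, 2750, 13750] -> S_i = 22*5^i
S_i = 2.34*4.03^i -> [2.34, 9.43, 38.0, 153.15, 617.21]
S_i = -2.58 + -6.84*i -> [-2.58, -9.42, -16.26, -23.1, -29.94]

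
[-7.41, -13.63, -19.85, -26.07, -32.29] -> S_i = -7.41 + -6.22*i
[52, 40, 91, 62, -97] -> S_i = Random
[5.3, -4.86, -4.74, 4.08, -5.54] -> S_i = Random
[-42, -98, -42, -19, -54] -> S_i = Random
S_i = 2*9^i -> [2, 18, 162, 1458, 13122]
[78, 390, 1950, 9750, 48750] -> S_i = 78*5^i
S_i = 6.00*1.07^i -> [6.0, 6.42, 6.87, 7.35, 7.86]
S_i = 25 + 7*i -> [25, 32, 39, 46, 53]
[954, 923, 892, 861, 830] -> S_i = 954 + -31*i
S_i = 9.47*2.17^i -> [9.47, 20.55, 44.59, 96.77, 209.99]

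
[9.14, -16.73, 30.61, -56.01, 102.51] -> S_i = 9.14*(-1.83)^i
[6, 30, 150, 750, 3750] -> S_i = 6*5^i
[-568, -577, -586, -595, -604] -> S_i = -568 + -9*i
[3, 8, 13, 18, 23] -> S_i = 3 + 5*i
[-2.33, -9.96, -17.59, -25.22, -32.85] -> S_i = -2.33 + -7.63*i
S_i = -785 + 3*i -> [-785, -782, -779, -776, -773]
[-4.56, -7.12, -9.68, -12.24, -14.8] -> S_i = -4.56 + -2.56*i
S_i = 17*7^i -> [17, 119, 833, 5831, 40817]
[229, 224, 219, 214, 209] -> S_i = 229 + -5*i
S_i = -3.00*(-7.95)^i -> [-3.0, 23.85, -189.61, 1507.38, -11983.67]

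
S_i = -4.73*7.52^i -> [-4.73, -35.57, -267.48, -2011.48, -15126.29]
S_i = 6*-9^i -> [6, -54, 486, -4374, 39366]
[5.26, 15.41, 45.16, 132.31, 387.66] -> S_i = 5.26*2.93^i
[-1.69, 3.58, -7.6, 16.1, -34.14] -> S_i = -1.69*(-2.12)^i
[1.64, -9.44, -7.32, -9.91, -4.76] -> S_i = Random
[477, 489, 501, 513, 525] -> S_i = 477 + 12*i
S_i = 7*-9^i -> [7, -63, 567, -5103, 45927]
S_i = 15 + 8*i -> [15, 23, 31, 39, 47]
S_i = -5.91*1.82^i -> [-5.91, -10.76, -19.58, -35.63, -64.84]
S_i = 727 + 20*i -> [727, 747, 767, 787, 807]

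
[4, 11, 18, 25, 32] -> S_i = 4 + 7*i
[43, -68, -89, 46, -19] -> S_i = Random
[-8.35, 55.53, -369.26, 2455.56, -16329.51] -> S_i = -8.35*(-6.65)^i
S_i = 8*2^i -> [8, 16, 32, 64, 128]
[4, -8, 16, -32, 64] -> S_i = 4*-2^i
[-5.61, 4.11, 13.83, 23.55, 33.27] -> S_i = -5.61 + 9.72*i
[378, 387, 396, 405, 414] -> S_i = 378 + 9*i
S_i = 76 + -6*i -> [76, 70, 64, 58, 52]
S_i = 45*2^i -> [45, 90, 180, 360, 720]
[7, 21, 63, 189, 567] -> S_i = 7*3^i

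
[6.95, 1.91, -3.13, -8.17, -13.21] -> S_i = 6.95 + -5.04*i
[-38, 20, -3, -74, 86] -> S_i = Random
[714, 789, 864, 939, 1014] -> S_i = 714 + 75*i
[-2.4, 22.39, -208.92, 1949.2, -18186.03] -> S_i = -2.40*(-9.33)^i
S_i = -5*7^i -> [-5, -35, -245, -1715, -12005]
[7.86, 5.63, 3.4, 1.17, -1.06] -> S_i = 7.86 + -2.23*i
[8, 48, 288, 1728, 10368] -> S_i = 8*6^i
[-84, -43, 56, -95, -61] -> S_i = Random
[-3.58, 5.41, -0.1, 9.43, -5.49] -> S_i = Random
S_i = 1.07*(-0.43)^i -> [1.07, -0.46, 0.2, -0.09, 0.04]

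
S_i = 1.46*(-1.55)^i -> [1.46, -2.26, 3.51, -5.44, 8.43]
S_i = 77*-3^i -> [77, -231, 693, -2079, 6237]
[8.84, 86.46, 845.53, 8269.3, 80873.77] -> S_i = 8.84*9.78^i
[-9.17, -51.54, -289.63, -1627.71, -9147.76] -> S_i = -9.17*5.62^i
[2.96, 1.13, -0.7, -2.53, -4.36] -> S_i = 2.96 + -1.83*i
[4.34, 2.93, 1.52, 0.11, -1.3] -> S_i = 4.34 + -1.41*i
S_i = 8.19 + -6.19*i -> [8.19, 2.0, -4.19, -10.38, -16.57]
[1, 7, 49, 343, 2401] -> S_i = 1*7^i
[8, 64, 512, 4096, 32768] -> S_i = 8*8^i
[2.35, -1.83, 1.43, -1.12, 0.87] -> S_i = 2.35*(-0.78)^i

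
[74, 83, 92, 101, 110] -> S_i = 74 + 9*i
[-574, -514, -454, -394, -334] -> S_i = -574 + 60*i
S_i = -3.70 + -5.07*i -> [-3.7, -8.77, -13.84, -18.91, -23.98]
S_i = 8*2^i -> [8, 16, 32, 64, 128]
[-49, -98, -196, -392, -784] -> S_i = -49*2^i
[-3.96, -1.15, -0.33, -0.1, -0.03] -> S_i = -3.96*0.29^i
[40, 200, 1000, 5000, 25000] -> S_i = 40*5^i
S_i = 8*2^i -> [8, 16, 32, 64, 128]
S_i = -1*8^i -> [-1, -8, -64, -512, -4096]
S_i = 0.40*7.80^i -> [0.4, 3.12, 24.34, 189.82, 1480.6]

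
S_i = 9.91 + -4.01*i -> [9.91, 5.9, 1.89, -2.12, -6.13]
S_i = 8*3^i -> [8, 24, 72, 216, 648]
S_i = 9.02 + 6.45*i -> [9.02, 15.47, 21.92, 28.37, 34.82]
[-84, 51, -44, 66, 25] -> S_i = Random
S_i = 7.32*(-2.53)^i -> [7.32, -18.52, 46.85, -118.54, 299.91]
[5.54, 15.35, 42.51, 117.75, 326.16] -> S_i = 5.54*2.77^i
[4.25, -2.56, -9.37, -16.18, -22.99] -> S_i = 4.25 + -6.81*i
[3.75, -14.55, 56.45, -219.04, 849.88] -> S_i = 3.75*(-3.88)^i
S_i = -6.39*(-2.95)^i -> [-6.39, 18.85, -55.61, 164.05, -483.94]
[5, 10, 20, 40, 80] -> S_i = 5*2^i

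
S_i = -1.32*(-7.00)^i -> [-1.32, 9.24, -64.68, 452.76, -3169.32]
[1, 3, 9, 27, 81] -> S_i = 1*3^i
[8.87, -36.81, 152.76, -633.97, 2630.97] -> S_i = 8.87*(-4.15)^i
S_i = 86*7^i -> [86, 602, 4214, 29498, 206486]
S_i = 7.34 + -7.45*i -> [7.34, -0.11, -7.56, -15.01, -22.46]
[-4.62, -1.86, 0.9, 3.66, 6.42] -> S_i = -4.62 + 2.76*i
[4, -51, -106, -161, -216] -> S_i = 4 + -55*i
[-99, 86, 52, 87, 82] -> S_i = Random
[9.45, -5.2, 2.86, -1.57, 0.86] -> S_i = 9.45*(-0.55)^i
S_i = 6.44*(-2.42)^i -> [6.44, -15.58, 37.72, -91.27, 220.88]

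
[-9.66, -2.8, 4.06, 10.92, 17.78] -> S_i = -9.66 + 6.86*i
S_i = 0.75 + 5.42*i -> [0.75, 6.17, 11.59, 17.01, 22.43]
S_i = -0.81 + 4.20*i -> [-0.81, 3.39, 7.59, 11.79, 15.99]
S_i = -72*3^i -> [-72, -216, -648, -1944, -5832]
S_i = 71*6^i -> [71, 426, 2556, 15336, 92016]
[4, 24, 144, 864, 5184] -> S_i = 4*6^i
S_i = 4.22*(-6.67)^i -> [4.22, -28.15, 187.74, -1252.25, 8352.49]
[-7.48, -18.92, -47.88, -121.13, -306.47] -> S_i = -7.48*2.53^i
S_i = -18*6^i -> [-18, -108, -648, -3888, -23328]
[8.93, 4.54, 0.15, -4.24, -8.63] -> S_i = 8.93 + -4.39*i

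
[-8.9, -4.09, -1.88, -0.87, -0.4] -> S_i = -8.90*0.46^i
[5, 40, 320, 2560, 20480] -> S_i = 5*8^i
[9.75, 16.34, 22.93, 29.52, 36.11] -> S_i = 9.75 + 6.59*i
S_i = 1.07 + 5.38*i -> [1.07, 6.45, 11.83, 17.21, 22.59]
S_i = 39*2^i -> [39, 78, 156, 312, 624]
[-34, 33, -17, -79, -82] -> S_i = Random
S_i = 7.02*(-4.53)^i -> [7.02, -31.8, 144.06, -652.58, 2956.17]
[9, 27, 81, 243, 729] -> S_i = 9*3^i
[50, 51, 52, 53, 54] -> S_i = 50 + 1*i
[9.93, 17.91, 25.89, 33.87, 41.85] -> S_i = 9.93 + 7.98*i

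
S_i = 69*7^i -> [69, 483, 3381, 23667, 165669]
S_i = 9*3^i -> [9, 27, 81, 243, 729]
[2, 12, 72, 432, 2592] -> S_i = 2*6^i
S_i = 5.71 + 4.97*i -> [5.71, 10.68, 15.65, 20.62, 25.59]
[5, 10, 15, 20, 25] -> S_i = 5 + 5*i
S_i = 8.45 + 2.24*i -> [8.45, 10.69, 12.93, 15.17, 17.41]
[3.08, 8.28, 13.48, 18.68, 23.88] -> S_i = 3.08 + 5.20*i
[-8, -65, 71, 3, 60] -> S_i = Random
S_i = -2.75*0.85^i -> [-2.75, -2.34, -1.99, -1.69, -1.44]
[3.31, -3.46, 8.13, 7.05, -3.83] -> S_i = Random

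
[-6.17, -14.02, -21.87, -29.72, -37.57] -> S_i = -6.17 + -7.85*i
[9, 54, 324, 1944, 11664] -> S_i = 9*6^i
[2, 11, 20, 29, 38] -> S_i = 2 + 9*i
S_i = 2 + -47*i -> [2, -45, -92, -139, -186]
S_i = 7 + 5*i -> [7, 12, 17, 22, 27]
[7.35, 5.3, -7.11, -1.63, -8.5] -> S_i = Random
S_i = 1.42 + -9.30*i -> [1.42, -7.88, -17.18, -26.48, -35.78]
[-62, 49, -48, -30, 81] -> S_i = Random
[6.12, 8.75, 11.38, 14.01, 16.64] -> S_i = 6.12 + 2.63*i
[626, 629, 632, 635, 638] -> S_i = 626 + 3*i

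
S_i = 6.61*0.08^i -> [6.61, 0.53, 0.04, 0.0, 0.0]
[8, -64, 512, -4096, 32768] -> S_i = 8*-8^i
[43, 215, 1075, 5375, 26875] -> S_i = 43*5^i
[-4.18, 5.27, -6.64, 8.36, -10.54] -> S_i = -4.18*(-1.26)^i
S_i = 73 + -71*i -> [73, 2, -69, -140, -211]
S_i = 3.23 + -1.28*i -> [3.23, 1.95, 0.67, -0.61, -1.89]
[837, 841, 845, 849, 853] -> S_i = 837 + 4*i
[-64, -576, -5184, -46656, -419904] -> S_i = -64*9^i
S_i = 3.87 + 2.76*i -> [3.87, 6.63, 9.39, 12.15, 14.91]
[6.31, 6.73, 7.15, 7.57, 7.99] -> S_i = 6.31 + 0.42*i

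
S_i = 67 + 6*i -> [67, 73, 79, 85, 91]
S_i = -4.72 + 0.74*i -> [-4.72, -3.98, -3.24, -2.5, -1.76]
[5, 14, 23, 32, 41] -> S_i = 5 + 9*i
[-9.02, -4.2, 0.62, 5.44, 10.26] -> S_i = -9.02 + 4.82*i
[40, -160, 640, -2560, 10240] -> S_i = 40*-4^i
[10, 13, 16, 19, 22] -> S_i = 10 + 3*i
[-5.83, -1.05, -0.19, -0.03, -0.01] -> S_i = -5.83*0.18^i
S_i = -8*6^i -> [-8, -48, -288, -1728, -10368]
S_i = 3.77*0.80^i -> [3.77, 3.02, 2.41, 1.93, 1.54]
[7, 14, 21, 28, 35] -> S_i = 7 + 7*i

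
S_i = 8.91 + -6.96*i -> [8.91, 1.95, -5.01, -11.97, -18.93]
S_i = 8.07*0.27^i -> [8.07, 2.18, 0.59, 0.16, 0.04]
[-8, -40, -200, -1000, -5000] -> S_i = -8*5^i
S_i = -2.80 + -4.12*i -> [-2.8, -6.92, -11.04, -15.16, -19.28]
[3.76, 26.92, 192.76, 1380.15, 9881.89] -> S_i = 3.76*7.16^i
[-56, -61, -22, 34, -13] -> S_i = Random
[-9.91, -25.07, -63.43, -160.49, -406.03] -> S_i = -9.91*2.53^i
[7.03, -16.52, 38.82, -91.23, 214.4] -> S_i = 7.03*(-2.35)^i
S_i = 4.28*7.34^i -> [4.28, 31.42, 230.59, 1692.51, 12423.04]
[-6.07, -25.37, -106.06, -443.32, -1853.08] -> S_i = -6.07*4.18^i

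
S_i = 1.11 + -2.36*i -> [1.11, -1.25, -3.61, -5.97, -8.33]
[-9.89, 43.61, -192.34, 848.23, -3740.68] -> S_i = -9.89*(-4.41)^i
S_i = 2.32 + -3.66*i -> [2.32, -1.34, -5.0, -8.66, -12.32]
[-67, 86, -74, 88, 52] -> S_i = Random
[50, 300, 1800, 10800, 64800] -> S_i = 50*6^i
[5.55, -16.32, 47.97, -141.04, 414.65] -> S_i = 5.55*(-2.94)^i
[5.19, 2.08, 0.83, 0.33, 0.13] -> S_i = 5.19*0.40^i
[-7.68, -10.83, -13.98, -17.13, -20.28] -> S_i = -7.68 + -3.15*i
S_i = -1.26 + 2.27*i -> [-1.26, 1.01, 3.28, 5.55, 7.82]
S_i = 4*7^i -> [4, 28, 196, 1372, 9604]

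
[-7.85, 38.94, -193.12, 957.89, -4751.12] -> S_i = -7.85*(-4.96)^i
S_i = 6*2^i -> [6, 12, 24, 48, 96]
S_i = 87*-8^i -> [87, -696, 5568, -44544, 356352]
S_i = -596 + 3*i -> [-596, -593, -590, -587, -584]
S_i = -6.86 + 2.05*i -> [-6.86, -4.81, -2.76, -0.71, 1.34]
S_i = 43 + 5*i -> [43, 48, 53, 58, 63]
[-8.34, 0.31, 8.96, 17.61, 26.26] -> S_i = -8.34 + 8.65*i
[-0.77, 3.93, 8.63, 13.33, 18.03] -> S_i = -0.77 + 4.70*i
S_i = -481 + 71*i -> [-481, -410, -339, -268, -197]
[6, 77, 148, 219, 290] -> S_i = 6 + 71*i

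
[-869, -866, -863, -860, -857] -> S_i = -869 + 3*i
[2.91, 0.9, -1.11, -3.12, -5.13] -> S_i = 2.91 + -2.01*i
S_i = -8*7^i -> [-8, -56, -392, -2744, -19208]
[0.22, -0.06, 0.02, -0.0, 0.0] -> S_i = 0.22*(-0.27)^i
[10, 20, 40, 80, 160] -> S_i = 10*2^i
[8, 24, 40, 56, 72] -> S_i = 8 + 16*i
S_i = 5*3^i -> [5, 15, 45, 135, 405]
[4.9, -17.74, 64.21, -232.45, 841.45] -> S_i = 4.90*(-3.62)^i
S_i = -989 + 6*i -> [-989, -983, -977, -971, -965]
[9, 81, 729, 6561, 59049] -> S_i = 9*9^i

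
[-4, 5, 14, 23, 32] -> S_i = -4 + 9*i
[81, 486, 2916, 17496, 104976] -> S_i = 81*6^i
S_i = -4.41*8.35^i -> [-4.41, -36.82, -307.48, -2567.43, -21438.01]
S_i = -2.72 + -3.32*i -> [-2.72, -6.04, -9.36, -12.68, -16.0]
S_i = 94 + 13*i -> [94, 107, 120, 133, 146]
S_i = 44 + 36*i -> [44, 80, 116, 152, 188]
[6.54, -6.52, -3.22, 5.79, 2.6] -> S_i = Random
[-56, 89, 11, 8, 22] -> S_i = Random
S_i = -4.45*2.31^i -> [-4.45, -10.28, -23.75, -54.85, -126.71]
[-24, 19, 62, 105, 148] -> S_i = -24 + 43*i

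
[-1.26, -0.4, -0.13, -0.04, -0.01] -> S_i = -1.26*0.32^i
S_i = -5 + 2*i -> [-5, -3, -1, 1, 3]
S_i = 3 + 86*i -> [3, 89, 175, 261, 347]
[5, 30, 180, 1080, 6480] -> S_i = 5*6^i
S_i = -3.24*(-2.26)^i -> [-3.24, 7.32, -16.55, 37.4, -84.52]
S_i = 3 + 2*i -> [3, 5, 7, 9, 11]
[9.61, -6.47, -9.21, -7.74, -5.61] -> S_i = Random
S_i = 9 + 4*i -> [9, 13, 17, 21, 25]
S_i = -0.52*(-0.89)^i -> [-0.52, 0.46, -0.41, 0.37, -0.33]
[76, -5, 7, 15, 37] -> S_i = Random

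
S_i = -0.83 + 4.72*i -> [-0.83, 3.89, 8.61, 13.33, 18.05]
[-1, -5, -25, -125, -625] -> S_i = -1*5^i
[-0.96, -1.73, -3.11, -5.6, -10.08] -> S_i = -0.96*1.80^i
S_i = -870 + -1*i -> [-870, -871, -872, -873, -874]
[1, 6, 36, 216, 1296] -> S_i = 1*6^i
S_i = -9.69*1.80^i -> [-9.69, -17.44, -31.4, -56.51, -101.72]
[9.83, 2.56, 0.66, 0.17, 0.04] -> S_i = 9.83*0.26^i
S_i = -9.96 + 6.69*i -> [-9.96, -3.27, 3.42, 10.11, 16.8]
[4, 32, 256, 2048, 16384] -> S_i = 4*8^i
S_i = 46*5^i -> [46, 230, 1150, 5750, 28750]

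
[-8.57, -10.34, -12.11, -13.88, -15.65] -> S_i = -8.57 + -1.77*i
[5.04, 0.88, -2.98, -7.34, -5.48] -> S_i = Random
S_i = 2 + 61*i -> [2, 63, 124, 185, 246]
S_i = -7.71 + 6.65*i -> [-7.71, -1.06, 5.59, 12.24, 18.89]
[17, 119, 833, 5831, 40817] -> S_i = 17*7^i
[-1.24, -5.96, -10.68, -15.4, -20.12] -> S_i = -1.24 + -4.72*i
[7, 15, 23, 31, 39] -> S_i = 7 + 8*i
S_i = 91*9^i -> [91, 819, 7371, 66339, 597051]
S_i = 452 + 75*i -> [452, 527, 602, 677, 752]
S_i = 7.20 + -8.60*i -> [7.2, -1.4, -10.0, -18.6, -27.2]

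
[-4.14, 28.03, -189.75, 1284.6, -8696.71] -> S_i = -4.14*(-6.77)^i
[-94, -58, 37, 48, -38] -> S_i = Random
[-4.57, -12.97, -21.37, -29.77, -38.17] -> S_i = -4.57 + -8.40*i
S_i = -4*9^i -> [-4, -36, -324, -2916, -26244]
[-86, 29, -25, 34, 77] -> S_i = Random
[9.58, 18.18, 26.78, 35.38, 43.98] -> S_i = 9.58 + 8.60*i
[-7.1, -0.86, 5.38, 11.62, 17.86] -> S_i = -7.10 + 6.24*i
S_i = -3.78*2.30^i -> [-3.78, -8.69, -20.0, -45.99, -105.78]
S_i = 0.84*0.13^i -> [0.84, 0.11, 0.01, 0.0, 0.0]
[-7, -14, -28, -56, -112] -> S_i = -7*2^i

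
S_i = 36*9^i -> [36, 324, 2916, 26244, 236196]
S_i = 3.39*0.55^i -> [3.39, 1.86, 1.03, 0.56, 0.31]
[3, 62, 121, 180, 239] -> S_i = 3 + 59*i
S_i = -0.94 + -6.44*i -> [-0.94, -7.38, -13.82, -20.26, -26.7]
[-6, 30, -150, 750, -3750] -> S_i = -6*-5^i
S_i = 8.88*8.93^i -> [8.88, 79.3, 708.13, 6323.64, 56470.13]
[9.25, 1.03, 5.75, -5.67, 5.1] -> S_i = Random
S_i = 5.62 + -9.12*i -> [5.62, -3.5, -12.62, -21.74, -30.86]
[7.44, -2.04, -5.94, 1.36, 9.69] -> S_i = Random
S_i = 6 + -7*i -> [6, -1, -8, -15, -22]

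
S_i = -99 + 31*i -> [-99, -68, -37, -6, 25]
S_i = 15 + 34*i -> [15, 49, 83, 117, 151]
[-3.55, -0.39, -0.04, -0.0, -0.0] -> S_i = -3.55*0.11^i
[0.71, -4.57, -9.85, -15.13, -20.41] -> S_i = 0.71 + -5.28*i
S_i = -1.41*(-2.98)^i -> [-1.41, 4.2, -12.52, 37.31, -111.19]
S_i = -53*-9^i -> [-53, 477, -4293, 38637, -347733]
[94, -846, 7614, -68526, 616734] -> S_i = 94*-9^i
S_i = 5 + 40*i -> [5, 45, 85, 125, 165]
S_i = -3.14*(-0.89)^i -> [-3.14, 2.79, -2.49, 2.21, -1.97]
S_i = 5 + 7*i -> [5, 12, 19, 26, 33]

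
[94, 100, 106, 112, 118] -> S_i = 94 + 6*i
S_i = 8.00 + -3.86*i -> [8.0, 4.14, 0.28, -3.58, -7.44]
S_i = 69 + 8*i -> [69, 77, 85, 93, 101]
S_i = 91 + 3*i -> [91, 94, 97, 100, 103]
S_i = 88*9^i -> [88, 792, 7128, 64152, 577368]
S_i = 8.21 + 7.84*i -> [8.21, 16.05, 23.89, 31.73, 39.57]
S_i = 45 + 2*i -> [45, 47, 49, 51, 53]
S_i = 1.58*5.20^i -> [1.58, 8.22, 42.72, 222.16, 1155.24]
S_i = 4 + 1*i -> [4, 5, 6, 7, 8]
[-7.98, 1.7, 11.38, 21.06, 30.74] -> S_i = -7.98 + 9.68*i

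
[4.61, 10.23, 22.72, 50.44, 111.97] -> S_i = 4.61*2.22^i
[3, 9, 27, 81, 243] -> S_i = 3*3^i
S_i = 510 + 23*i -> [510, 533, 556, 579, 602]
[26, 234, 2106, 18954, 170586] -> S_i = 26*9^i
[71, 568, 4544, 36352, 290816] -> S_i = 71*8^i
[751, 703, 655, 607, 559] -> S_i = 751 + -48*i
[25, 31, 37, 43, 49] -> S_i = 25 + 6*i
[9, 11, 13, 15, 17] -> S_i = 9 + 2*i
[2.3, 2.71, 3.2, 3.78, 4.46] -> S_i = 2.30*1.18^i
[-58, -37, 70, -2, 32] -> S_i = Random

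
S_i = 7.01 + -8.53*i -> [7.01, -1.52, -10.05, -18.58, -27.11]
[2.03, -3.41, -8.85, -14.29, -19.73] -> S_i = 2.03 + -5.44*i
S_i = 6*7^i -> [6, 42, 294, 2058, 14406]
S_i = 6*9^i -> [6, 54, 486, 4374, 39366]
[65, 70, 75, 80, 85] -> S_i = 65 + 5*i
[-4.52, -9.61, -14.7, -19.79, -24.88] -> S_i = -4.52 + -5.09*i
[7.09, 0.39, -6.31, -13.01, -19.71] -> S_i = 7.09 + -6.70*i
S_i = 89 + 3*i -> [89, 92, 95, 98, 101]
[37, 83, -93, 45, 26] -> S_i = Random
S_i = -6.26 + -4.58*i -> [-6.26, -10.84, -15.42, -20.0, -24.58]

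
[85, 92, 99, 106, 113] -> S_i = 85 + 7*i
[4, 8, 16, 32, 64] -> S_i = 4*2^i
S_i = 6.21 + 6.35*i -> [6.21, 12.56, 18.91, 25.26, 31.61]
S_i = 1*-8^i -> [1, -8, 64, -512, 4096]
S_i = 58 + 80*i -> [58, 138, 218, 298, 378]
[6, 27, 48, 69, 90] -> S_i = 6 + 21*i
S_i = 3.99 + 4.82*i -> [3.99, 8.81, 13.63, 18.45, 23.27]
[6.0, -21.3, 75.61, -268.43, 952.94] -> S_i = 6.00*(-3.55)^i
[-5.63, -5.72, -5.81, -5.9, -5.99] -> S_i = -5.63 + -0.09*i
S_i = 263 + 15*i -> [263, 278, 293, 308, 323]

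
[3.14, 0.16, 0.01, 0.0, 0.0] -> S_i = 3.14*0.05^i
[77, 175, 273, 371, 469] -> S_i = 77 + 98*i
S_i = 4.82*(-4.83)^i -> [4.82, -23.28, 112.45, -543.11, 2623.23]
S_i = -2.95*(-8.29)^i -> [-2.95, 24.46, -202.74, 1680.68, -13932.86]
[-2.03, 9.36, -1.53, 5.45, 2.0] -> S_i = Random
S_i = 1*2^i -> [1, 2, 4, 8, 16]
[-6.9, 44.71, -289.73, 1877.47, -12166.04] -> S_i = -6.90*(-6.48)^i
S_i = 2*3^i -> [2, 6, 18, 54, 162]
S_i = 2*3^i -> [2, 6, 18, 54, 162]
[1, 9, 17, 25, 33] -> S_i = 1 + 8*i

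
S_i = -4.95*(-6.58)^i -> [-4.95, 32.57, -214.32, 1410.21, -9279.16]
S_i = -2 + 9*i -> [-2, 7, 16, 25, 34]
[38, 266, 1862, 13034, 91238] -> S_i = 38*7^i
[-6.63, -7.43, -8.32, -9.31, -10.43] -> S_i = -6.63*1.12^i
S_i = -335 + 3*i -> [-335, -332, -329, -326, -323]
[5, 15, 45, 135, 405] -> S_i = 5*3^i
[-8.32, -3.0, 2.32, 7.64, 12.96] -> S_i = -8.32 + 5.32*i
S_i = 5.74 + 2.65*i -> [5.74, 8.39, 11.04, 13.69, 16.34]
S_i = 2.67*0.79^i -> [2.67, 2.11, 1.67, 1.32, 1.04]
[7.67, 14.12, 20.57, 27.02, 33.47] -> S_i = 7.67 + 6.45*i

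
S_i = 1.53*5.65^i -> [1.53, 8.64, 48.84, 275.95, 1559.14]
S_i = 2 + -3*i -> [2, -1, -4, -7, -10]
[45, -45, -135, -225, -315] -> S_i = 45 + -90*i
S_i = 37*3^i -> [37, 111, 333, 999, 2997]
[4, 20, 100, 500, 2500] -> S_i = 4*5^i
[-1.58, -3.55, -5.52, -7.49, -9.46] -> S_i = -1.58 + -1.97*i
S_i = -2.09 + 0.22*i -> [-2.09, -1.87, -1.65, -1.43, -1.21]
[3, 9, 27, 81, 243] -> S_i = 3*3^i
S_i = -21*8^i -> [-21, -168, -1344, -10752, -86016]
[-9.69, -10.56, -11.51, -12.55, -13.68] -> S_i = -9.69*1.09^i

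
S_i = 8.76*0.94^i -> [8.76, 8.23, 7.74, 7.28, 6.84]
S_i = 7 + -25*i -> [7, -18, -43, -68, -93]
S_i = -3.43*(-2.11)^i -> [-3.43, 7.24, -15.27, 32.22, -67.99]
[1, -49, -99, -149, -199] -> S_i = 1 + -50*i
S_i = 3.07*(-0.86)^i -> [3.07, -2.64, 2.27, -1.95, 1.68]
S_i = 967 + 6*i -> [967, 973, 979, 985, 991]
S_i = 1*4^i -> [1, 4, 16, 64, 256]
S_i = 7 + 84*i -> [7, 91, 175, 259, 343]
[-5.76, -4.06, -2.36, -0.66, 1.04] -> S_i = -5.76 + 1.70*i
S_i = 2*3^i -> [2, 6, 18, 54, 162]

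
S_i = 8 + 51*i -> [8, 59, 110, 161, 212]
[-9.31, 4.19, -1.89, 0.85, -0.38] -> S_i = -9.31*(-0.45)^i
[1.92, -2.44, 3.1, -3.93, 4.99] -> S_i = 1.92*(-1.27)^i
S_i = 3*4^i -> [3, 12, 48, 192, 768]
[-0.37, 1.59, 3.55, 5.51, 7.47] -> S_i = -0.37 + 1.96*i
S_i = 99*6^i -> [99, 594, 3564, 21384, 128304]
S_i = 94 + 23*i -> [94, 117, 140, 163, 186]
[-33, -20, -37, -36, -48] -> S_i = Random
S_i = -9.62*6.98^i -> [-9.62, -67.15, -468.69, -3271.46, -22834.78]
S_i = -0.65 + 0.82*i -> [-0.65, 0.17, 0.99, 1.81, 2.63]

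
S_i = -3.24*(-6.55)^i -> [-3.24, 21.22, -139.0, 910.48, -5963.62]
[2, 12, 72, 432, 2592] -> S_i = 2*6^i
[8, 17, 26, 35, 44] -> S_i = 8 + 9*i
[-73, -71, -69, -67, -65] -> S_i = -73 + 2*i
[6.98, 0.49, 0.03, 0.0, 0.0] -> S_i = 6.98*0.07^i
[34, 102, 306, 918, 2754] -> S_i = 34*3^i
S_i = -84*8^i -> [-84, -672, -5376, -43008, -344064]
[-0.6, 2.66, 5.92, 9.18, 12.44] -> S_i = -0.60 + 3.26*i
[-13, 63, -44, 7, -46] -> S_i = Random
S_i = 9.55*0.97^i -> [9.55, 9.26, 8.99, 8.72, 8.45]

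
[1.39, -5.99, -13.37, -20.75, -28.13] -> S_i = 1.39 + -7.38*i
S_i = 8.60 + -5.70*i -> [8.6, 2.9, -2.8, -8.5, -14.2]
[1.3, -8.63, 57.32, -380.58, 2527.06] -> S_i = 1.30*(-6.64)^i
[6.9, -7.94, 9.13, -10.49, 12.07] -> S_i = 6.90*(-1.15)^i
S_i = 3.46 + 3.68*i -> [3.46, 7.14, 10.82, 14.5, 18.18]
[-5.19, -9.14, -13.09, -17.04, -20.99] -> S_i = -5.19 + -3.95*i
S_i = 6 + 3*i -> [6, 9, 12, 15, 18]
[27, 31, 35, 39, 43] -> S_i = 27 + 4*i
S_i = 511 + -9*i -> [511, 502, 493, 484, 475]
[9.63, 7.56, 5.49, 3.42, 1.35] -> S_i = 9.63 + -2.07*i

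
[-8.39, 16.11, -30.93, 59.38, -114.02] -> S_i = -8.39*(-1.92)^i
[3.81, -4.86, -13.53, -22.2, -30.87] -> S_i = 3.81 + -8.67*i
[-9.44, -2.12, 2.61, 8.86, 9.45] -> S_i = Random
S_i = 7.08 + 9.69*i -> [7.08, 16.77, 26.46, 36.15, 45.84]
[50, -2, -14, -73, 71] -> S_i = Random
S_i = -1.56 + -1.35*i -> [-1.56, -2.91, -4.26, -5.61, -6.96]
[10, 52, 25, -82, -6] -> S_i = Random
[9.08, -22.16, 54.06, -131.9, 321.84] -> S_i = 9.08*(-2.44)^i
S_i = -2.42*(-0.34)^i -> [-2.42, 0.82, -0.28, 0.1, -0.03]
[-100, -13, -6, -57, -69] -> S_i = Random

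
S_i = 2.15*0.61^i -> [2.15, 1.31, 0.8, 0.49, 0.3]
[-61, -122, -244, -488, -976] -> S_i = -61*2^i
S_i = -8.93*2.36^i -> [-8.93, -21.07, -49.74, -117.38, -277.01]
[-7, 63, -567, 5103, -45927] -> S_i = -7*-9^i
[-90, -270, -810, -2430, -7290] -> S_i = -90*3^i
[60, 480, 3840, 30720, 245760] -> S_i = 60*8^i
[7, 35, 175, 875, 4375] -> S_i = 7*5^i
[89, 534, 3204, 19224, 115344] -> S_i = 89*6^i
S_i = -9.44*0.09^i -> [-9.44, -0.85, -0.08, -0.01, -0.0]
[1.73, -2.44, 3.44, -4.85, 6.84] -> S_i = 1.73*(-1.41)^i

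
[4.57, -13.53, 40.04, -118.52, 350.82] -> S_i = 4.57*(-2.96)^i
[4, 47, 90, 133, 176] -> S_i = 4 + 43*i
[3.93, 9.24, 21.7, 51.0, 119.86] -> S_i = 3.93*2.35^i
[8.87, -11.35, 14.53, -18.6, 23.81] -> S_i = 8.87*(-1.28)^i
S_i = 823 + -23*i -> [823, 800, 777, 754, 731]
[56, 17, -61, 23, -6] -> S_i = Random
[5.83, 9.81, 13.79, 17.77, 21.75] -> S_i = 5.83 + 3.98*i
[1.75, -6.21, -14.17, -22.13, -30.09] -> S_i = 1.75 + -7.96*i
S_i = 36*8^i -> [36, 288, 2304, 18432, 147456]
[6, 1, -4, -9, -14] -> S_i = 6 + -5*i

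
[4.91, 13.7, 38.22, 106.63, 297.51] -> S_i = 4.91*2.79^i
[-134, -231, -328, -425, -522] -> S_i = -134 + -97*i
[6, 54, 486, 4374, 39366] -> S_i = 6*9^i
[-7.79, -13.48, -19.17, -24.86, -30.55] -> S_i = -7.79 + -5.69*i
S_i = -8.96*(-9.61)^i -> [-8.96, 86.11, -827.47, 7952.03, -76419.04]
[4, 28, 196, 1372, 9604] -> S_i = 4*7^i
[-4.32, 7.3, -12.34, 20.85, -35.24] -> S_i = -4.32*(-1.69)^i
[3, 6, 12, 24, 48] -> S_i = 3*2^i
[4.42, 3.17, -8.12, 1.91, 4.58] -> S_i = Random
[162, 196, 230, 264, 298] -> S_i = 162 + 34*i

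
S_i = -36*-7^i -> [-36, 252, -1764, 12348, -86436]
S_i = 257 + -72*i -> [257, 185, 113, 41, -31]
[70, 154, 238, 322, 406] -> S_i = 70 + 84*i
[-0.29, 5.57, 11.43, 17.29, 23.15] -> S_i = -0.29 + 5.86*i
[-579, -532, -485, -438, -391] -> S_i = -579 + 47*i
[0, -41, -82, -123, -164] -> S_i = 0 + -41*i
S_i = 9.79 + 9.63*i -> [9.79, 19.42, 29.05, 38.68, 48.31]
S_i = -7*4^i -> [-7, -28, -112, -448, -1792]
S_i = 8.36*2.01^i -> [8.36, 16.8, 33.78, 67.89, 136.46]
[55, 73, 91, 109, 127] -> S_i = 55 + 18*i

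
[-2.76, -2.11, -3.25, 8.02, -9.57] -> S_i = Random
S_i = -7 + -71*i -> [-7, -78, -149, -220, -291]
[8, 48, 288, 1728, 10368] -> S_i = 8*6^i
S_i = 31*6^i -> [31, 186, 1116, 6696, 40176]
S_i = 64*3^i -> [64, 192, 576, 1728, 5184]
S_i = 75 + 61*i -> [75, 136, 197, 258, 319]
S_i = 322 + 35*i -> [322, 357, 392, 427, 462]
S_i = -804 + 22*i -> [-804, -782, -760, -738, -716]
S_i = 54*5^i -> [54, 270, 1350, 6750, 33750]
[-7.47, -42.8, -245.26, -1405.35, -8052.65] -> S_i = -7.47*5.73^i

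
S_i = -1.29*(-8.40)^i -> [-1.29, 10.84, -91.02, 764.59, -6422.54]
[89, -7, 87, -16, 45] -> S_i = Random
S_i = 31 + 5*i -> [31, 36, 41, 46, 51]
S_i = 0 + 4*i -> [0, 4, 8, 12, 16]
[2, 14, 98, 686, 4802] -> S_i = 2*7^i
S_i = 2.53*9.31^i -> [2.53, 23.55, 219.29, 2041.59, 19007.25]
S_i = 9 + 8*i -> [9, 17, 25, 33, 41]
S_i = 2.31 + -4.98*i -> [2.31, -2.67, -7.65, -12.63, -17.61]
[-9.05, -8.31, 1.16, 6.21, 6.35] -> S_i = Random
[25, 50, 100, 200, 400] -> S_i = 25*2^i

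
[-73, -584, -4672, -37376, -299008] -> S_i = -73*8^i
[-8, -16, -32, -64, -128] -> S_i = -8*2^i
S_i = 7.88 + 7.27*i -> [7.88, 15.15, 22.42, 29.69, 36.96]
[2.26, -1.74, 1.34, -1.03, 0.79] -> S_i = 2.26*(-0.77)^i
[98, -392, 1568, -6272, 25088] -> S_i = 98*-4^i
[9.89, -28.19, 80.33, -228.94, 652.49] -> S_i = 9.89*(-2.85)^i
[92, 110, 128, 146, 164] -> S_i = 92 + 18*i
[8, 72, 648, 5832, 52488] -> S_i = 8*9^i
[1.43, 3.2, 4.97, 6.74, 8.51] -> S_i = 1.43 + 1.77*i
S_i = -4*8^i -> [-4, -32, -256, -2048, -16384]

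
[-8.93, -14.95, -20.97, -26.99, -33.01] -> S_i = -8.93 + -6.02*i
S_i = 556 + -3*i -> [556, 553, 550, 547, 544]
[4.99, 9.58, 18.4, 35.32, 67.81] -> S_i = 4.99*1.92^i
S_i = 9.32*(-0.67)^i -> [9.32, -6.24, 4.18, -2.8, 1.88]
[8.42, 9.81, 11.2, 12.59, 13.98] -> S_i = 8.42 + 1.39*i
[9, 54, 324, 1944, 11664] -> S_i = 9*6^i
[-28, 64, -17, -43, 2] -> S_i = Random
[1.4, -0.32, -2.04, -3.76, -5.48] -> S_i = 1.40 + -1.72*i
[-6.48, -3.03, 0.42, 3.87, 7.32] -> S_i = -6.48 + 3.45*i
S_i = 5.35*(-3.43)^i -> [5.35, -18.35, 62.94, -215.89, 740.51]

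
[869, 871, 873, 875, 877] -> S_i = 869 + 2*i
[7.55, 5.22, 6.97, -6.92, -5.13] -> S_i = Random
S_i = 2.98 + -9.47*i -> [2.98, -6.49, -15.96, -25.43, -34.9]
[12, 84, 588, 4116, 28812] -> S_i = 12*7^i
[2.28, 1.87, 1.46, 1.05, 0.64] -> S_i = 2.28 + -0.41*i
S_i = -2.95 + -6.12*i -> [-2.95, -9.07, -15.19, -21.31, -27.43]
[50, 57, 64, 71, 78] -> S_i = 50 + 7*i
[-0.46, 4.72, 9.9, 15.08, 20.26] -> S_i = -0.46 + 5.18*i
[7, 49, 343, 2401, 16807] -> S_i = 7*7^i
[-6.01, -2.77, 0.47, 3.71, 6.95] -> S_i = -6.01 + 3.24*i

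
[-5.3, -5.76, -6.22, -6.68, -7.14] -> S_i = -5.30 + -0.46*i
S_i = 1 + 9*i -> [1, 10, 19, 28, 37]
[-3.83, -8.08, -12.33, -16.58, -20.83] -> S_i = -3.83 + -4.25*i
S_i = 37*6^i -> [37, 222, 1332, 7992, 47952]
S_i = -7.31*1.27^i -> [-7.31, -9.28, -11.79, -14.97, -19.02]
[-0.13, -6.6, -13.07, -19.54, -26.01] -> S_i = -0.13 + -6.47*i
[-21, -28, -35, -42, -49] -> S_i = -21 + -7*i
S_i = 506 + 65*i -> [506, 571, 636, 701, 766]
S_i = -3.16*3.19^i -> [-3.16, -10.08, -32.16, -102.58, -327.23]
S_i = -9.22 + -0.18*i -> [-9.22, -9.4, -9.58, -9.76, -9.94]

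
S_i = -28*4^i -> [-28, -112, -448, -1792, -7168]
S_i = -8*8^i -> [-8, -64, -512, -4096, -32768]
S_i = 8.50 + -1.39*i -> [8.5, 7.11, 5.72, 4.33, 2.94]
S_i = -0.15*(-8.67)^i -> [-0.15, 1.3, -11.28, 97.76, -847.55]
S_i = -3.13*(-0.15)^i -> [-3.13, 0.47, -0.07, 0.01, -0.0]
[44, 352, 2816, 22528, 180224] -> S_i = 44*8^i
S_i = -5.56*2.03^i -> [-5.56, -11.29, -22.91, -46.51, -94.42]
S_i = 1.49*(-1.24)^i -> [1.49, -1.85, 2.29, -2.84, 3.52]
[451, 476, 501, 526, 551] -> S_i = 451 + 25*i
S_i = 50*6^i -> [50, 300, 1800, 10800, 64800]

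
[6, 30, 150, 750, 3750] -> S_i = 6*5^i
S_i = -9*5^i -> [-9, -45, -225, -1125, -5625]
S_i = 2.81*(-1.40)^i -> [2.81, -3.93, 5.51, -7.71, 10.79]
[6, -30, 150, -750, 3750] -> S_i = 6*-5^i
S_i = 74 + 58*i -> [74, 132, 190, 248, 306]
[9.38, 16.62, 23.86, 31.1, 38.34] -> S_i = 9.38 + 7.24*i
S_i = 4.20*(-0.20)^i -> [4.2, -0.84, 0.17, -0.03, 0.01]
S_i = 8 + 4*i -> [8, 12, 16, 20, 24]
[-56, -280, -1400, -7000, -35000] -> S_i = -56*5^i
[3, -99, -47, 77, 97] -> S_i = Random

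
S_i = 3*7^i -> [3, 21, 147, 1029, 7203]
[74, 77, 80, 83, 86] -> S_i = 74 + 3*i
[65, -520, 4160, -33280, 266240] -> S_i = 65*-8^i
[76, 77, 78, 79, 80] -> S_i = 76 + 1*i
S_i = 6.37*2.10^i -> [6.37, 13.38, 28.09, 58.99, 123.88]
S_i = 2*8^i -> [2, 16, 128, 1024, 8192]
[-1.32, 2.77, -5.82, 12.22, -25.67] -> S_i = -1.32*(-2.10)^i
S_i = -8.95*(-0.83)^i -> [-8.95, 7.43, -6.17, 5.12, -4.25]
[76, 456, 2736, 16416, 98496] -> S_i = 76*6^i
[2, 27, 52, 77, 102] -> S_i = 2 + 25*i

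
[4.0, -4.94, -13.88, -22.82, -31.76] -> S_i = 4.00 + -8.94*i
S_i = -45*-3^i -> [-45, 135, -405, 1215, -3645]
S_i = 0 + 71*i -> [0, 71, 142, 213, 284]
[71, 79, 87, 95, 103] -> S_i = 71 + 8*i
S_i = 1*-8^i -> [1, -8, 64, -512, 4096]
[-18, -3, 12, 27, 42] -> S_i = -18 + 15*i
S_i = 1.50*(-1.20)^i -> [1.5, -1.8, 2.16, -2.59, 3.11]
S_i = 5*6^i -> [5, 30, 180, 1080, 6480]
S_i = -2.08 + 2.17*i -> [-2.08, 0.09, 2.26, 4.43, 6.6]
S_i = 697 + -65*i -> [697, 632, 567, 502, 437]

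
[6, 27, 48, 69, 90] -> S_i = 6 + 21*i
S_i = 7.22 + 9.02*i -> [7.22, 16.24, 25.26, 34.28, 43.3]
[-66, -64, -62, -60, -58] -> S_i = -66 + 2*i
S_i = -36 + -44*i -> [-36, -80, -124, -168, -212]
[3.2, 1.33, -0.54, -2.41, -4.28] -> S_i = 3.20 + -1.87*i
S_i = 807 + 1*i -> [807, 808, 809, 810, 811]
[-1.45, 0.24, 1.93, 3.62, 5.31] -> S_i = -1.45 + 1.69*i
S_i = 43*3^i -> [43, 129, 387, 1161, 3483]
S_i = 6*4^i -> [6, 24, 96, 384, 1536]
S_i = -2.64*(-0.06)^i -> [-2.64, 0.16, -0.01, 0.0, -0.0]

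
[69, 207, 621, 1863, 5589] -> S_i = 69*3^i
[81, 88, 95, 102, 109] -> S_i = 81 + 7*i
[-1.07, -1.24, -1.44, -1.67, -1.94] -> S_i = -1.07*1.16^i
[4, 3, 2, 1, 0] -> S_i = 4 + -1*i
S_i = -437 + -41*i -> [-437, -478, -519, -560, -601]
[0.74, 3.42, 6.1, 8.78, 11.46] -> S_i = 0.74 + 2.68*i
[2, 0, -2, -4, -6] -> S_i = 2 + -2*i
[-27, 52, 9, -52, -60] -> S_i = Random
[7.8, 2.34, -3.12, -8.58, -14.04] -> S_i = 7.80 + -5.46*i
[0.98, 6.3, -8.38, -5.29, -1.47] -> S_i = Random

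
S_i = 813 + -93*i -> [813, 720, 627, 534, 441]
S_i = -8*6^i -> [-8, -48, -288, -1728, -10368]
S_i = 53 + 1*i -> [53, 54, 55, 56, 57]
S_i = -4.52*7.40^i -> [-4.52, -33.45, -247.52, -1831.61, -13553.93]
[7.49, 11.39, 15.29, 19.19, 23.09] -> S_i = 7.49 + 3.90*i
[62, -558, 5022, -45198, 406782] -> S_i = 62*-9^i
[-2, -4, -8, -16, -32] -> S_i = -2*2^i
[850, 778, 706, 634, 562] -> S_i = 850 + -72*i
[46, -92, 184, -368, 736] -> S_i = 46*-2^i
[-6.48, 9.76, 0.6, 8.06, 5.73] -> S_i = Random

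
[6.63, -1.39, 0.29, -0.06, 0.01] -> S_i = 6.63*(-0.21)^i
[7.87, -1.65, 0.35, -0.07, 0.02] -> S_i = 7.87*(-0.21)^i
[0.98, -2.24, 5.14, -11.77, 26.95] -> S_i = 0.98*(-2.29)^i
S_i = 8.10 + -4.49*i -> [8.1, 3.61, -0.88, -5.37, -9.86]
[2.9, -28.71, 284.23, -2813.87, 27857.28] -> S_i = 2.90*(-9.90)^i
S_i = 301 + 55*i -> [301, 356, 411, 466, 521]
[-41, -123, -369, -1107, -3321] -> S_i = -41*3^i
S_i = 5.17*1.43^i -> [5.17, 7.39, 10.57, 15.12, 21.62]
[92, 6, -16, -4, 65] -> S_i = Random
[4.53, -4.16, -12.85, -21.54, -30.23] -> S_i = 4.53 + -8.69*i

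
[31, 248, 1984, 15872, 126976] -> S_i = 31*8^i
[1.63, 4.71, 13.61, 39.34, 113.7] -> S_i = 1.63*2.89^i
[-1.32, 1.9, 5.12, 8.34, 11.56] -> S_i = -1.32 + 3.22*i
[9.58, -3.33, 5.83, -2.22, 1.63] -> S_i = Random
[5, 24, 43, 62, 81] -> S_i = 5 + 19*i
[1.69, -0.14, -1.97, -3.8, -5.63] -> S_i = 1.69 + -1.83*i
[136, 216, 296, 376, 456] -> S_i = 136 + 80*i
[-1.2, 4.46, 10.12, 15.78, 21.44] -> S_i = -1.20 + 5.66*i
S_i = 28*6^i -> [28, 168, 1008, 6048, 36288]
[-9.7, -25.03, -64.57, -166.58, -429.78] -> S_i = -9.70*2.58^i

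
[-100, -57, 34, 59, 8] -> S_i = Random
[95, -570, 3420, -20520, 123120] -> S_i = 95*-6^i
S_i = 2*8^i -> [2, 16, 128, 1024, 8192]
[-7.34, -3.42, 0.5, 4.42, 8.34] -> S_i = -7.34 + 3.92*i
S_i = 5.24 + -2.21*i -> [5.24, 3.03, 0.82, -1.39, -3.6]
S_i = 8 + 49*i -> [8, 57, 106, 155, 204]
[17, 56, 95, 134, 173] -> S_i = 17 + 39*i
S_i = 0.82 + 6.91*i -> [0.82, 7.73, 14.64, 21.55, 28.46]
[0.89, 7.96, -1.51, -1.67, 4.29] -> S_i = Random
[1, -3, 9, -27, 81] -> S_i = 1*-3^i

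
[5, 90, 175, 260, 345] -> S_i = 5 + 85*i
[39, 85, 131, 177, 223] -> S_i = 39 + 46*i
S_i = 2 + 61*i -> [2, 63, 124, 185, 246]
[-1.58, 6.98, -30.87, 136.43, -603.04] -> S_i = -1.58*(-4.42)^i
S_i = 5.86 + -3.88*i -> [5.86, 1.98, -1.9, -5.78, -9.66]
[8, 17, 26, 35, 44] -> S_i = 8 + 9*i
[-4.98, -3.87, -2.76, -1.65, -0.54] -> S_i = -4.98 + 1.11*i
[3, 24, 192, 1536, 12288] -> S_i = 3*8^i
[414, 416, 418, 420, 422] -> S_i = 414 + 2*i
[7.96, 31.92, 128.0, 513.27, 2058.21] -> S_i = 7.96*4.01^i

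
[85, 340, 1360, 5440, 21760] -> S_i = 85*4^i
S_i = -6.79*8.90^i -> [-6.79, -60.43, -537.84, -4786.74, -42601.98]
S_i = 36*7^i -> [36, 252, 1764, 12348, 86436]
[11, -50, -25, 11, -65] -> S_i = Random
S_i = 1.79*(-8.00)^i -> [1.79, -14.32, 114.56, -916.48, 7331.84]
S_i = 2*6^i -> [2, 12, 72, 432, 2592]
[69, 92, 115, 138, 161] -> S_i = 69 + 23*i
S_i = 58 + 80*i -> [58, 138, 218, 298, 378]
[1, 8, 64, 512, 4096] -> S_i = 1*8^i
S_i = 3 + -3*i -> [3, 0, -3, -6, -9]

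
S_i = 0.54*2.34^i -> [0.54, 1.26, 2.96, 6.92, 16.19]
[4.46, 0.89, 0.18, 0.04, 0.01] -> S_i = 4.46*0.20^i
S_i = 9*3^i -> [9, 27, 81, 243, 729]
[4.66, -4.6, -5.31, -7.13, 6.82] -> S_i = Random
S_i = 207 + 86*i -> [207, 293, 379, 465, 551]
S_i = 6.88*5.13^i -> [6.88, 35.29, 181.06, 928.84, 4764.95]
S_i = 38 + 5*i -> [38, 43, 48, 53, 58]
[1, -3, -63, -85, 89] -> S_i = Random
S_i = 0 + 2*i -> [0, 2, 4, 6, 8]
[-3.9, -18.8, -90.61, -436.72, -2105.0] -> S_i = -3.90*4.82^i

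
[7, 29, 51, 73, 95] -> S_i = 7 + 22*i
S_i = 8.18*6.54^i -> [8.18, 53.5, 349.87, 2288.16, 14964.57]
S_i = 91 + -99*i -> [91, -8, -107, -206, -305]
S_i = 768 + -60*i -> [768, 708, 648, 588, 528]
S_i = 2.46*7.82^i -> [2.46, 19.24, 150.43, 1176.4, 9199.46]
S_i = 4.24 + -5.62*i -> [4.24, -1.38, -7.0, -12.62, -18.24]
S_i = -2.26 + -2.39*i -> [-2.26, -4.65, -7.04, -9.43, -11.82]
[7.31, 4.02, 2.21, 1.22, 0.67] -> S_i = 7.31*0.55^i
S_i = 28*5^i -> [28, 140, 700, 3500, 17500]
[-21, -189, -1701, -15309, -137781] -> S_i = -21*9^i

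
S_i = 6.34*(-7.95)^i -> [6.34, -50.4, 400.7, -3185.6, 25325.49]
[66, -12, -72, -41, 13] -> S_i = Random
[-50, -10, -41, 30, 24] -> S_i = Random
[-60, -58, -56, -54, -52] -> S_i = -60 + 2*i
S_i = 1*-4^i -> [1, -4, 16, -64, 256]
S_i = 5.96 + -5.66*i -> [5.96, 0.3, -5.36, -11.02, -16.68]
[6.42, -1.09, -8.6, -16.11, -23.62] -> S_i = 6.42 + -7.51*i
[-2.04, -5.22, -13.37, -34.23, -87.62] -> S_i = -2.04*2.56^i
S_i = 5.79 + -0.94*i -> [5.79, 4.85, 3.91, 2.97, 2.03]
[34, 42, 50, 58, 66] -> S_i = 34 + 8*i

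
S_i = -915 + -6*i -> [-915, -921, -927, -933, -939]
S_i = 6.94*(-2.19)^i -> [6.94, -15.2, 33.28, -72.89, 159.64]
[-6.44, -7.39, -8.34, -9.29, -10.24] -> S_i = -6.44 + -0.95*i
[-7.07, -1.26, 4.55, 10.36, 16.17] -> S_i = -7.07 + 5.81*i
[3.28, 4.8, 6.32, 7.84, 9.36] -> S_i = 3.28 + 1.52*i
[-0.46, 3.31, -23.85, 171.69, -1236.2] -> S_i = -0.46*(-7.20)^i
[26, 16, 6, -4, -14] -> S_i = 26 + -10*i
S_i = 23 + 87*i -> [23, 110, 197, 284, 371]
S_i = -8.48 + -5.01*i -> [-8.48, -13.49, -18.5, -23.51, -28.52]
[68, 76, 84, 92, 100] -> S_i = 68 + 8*i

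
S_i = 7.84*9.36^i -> [7.84, 73.38, 686.86, 6429.0, 60175.47]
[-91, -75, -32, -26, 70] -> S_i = Random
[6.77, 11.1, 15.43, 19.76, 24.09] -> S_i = 6.77 + 4.33*i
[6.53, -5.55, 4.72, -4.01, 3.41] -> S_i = 6.53*(-0.85)^i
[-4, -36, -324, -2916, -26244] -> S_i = -4*9^i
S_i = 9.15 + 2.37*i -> [9.15, 11.52, 13.89, 16.26, 18.63]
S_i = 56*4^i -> [56, 224, 896, 3584, 14336]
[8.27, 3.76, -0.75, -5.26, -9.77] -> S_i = 8.27 + -4.51*i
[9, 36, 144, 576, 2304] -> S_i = 9*4^i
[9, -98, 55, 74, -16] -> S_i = Random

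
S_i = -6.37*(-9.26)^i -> [-6.37, 58.99, -546.21, 5057.93, -46836.39]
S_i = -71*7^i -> [-71, -497, -3479, -24353, -170471]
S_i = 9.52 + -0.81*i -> [9.52, 8.71, 7.9, 7.09, 6.28]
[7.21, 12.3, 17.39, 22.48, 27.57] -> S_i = 7.21 + 5.09*i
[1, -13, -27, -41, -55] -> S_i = 1 + -14*i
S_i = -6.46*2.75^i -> [-6.46, -17.76, -48.85, -134.35, -369.46]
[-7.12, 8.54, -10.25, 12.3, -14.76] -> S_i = -7.12*(-1.20)^i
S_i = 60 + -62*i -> [60, -2, -64, -126, -188]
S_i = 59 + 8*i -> [59, 67, 75, 83, 91]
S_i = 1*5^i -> [1, 5, 25, 125, 625]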